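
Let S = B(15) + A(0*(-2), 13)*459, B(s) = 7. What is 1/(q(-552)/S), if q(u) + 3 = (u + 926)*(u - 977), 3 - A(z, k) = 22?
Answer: 8714/571849 ≈ 0.015238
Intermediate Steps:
A(z, k) = -19 (A(z, k) = 3 - 1*22 = 3 - 22 = -19)
q(u) = -3 + (-977 + u)*(926 + u) (q(u) = -3 + (u + 926)*(u - 977) = -3 + (926 + u)*(-977 + u) = -3 + (-977 + u)*(926 + u))
S = -8714 (S = 7 - 19*459 = 7 - 8721 = -8714)
1/(q(-552)/S) = 1/((-904705 + (-552)² - 51*(-552))/(-8714)) = 1/((-904705 + 304704 + 28152)*(-1/8714)) = 1/(-571849*(-1/8714)) = 1/(571849/8714) = 8714/571849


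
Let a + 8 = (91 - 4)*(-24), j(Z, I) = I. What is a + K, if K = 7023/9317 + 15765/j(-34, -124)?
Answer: -2567537221/1155308 ≈ -2222.4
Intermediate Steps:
K = -146011653/1155308 (K = 7023/9317 + 15765/(-124) = 7023*(1/9317) + 15765*(-1/124) = 7023/9317 - 15765/124 = -146011653/1155308 ≈ -126.38)
a = -2096 (a = -8 + (91 - 4)*(-24) = -8 + 87*(-24) = -8 - 2088 = -2096)
a + K = -2096 - 146011653/1155308 = -2567537221/1155308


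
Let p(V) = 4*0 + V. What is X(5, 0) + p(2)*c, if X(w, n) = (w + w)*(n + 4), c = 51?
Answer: 142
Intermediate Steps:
p(V) = V (p(V) = 0 + V = V)
X(w, n) = 2*w*(4 + n) (X(w, n) = (2*w)*(4 + n) = 2*w*(4 + n))
X(5, 0) + p(2)*c = 2*5*(4 + 0) + 2*51 = 2*5*4 + 102 = 40 + 102 = 142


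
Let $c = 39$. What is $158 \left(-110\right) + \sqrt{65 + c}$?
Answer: $-17380 + 2 \sqrt{26} \approx -17370.0$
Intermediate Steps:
$158 \left(-110\right) + \sqrt{65 + c} = 158 \left(-110\right) + \sqrt{65 + 39} = -17380 + \sqrt{104} = -17380 + 2 \sqrt{26}$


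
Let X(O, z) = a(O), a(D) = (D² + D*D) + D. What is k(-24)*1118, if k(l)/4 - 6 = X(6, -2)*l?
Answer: -8344752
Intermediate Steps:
a(D) = D + 2*D² (a(D) = (D² + D²) + D = 2*D² + D = D + 2*D²)
X(O, z) = O*(1 + 2*O)
k(l) = 24 + 312*l (k(l) = 24 + 4*((6*(1 + 2*6))*l) = 24 + 4*((6*(1 + 12))*l) = 24 + 4*((6*13)*l) = 24 + 4*(78*l) = 24 + 312*l)
k(-24)*1118 = (24 + 312*(-24))*1118 = (24 - 7488)*1118 = -7464*1118 = -8344752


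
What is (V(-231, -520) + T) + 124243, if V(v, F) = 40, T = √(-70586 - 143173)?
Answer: 124283 + 9*I*√2639 ≈ 1.2428e+5 + 462.34*I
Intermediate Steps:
T = 9*I*√2639 (T = √(-213759) = 9*I*√2639 ≈ 462.34*I)
(V(-231, -520) + T) + 124243 = (40 + 9*I*√2639) + 124243 = 124283 + 9*I*√2639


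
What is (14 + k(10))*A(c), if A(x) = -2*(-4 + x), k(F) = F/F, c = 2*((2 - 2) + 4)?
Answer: -120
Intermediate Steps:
c = 8 (c = 2*(0 + 4) = 2*4 = 8)
k(F) = 1
A(x) = 8 - 2*x
(14 + k(10))*A(c) = (14 + 1)*(8 - 2*8) = 15*(8 - 16) = 15*(-8) = -120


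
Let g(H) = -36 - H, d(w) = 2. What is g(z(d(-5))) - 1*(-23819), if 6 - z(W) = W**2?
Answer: 23781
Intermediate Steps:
z(W) = 6 - W**2
g(z(d(-5))) - 1*(-23819) = (-36 - (6 - 1*2**2)) - 1*(-23819) = (-36 - (6 - 1*4)) + 23819 = (-36 - (6 - 4)) + 23819 = (-36 - 1*2) + 23819 = (-36 - 2) + 23819 = -38 + 23819 = 23781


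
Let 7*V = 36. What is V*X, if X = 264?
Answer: 9504/7 ≈ 1357.7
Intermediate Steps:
V = 36/7 (V = (⅐)*36 = 36/7 ≈ 5.1429)
V*X = (36/7)*264 = 9504/7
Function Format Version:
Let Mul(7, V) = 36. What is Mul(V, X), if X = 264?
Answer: Rational(9504, 7) ≈ 1357.7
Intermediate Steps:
V = Rational(36, 7) (V = Mul(Rational(1, 7), 36) = Rational(36, 7) ≈ 5.1429)
Mul(V, X) = Mul(Rational(36, 7), 264) = Rational(9504, 7)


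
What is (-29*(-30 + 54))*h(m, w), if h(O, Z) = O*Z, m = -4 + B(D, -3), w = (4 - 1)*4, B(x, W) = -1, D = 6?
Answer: 41760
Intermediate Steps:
w = 12 (w = 3*4 = 12)
m = -5 (m = -4 - 1 = -5)
(-29*(-30 + 54))*h(m, w) = (-29*(-30 + 54))*(-5*12) = -29*24*(-60) = -696*(-60) = 41760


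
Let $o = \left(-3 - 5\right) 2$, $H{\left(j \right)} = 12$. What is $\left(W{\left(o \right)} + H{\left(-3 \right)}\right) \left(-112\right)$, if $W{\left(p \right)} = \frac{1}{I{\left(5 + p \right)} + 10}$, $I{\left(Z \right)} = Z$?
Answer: $-1232$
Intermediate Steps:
$o = -16$ ($o = \left(-8\right) 2 = -16$)
$W{\left(p \right)} = \frac{1}{15 + p}$ ($W{\left(p \right)} = \frac{1}{\left(5 + p\right) + 10} = \frac{1}{15 + p}$)
$\left(W{\left(o \right)} + H{\left(-3 \right)}\right) \left(-112\right) = \left(\frac{1}{15 - 16} + 12\right) \left(-112\right) = \left(\frac{1}{-1} + 12\right) \left(-112\right) = \left(-1 + 12\right) \left(-112\right) = 11 \left(-112\right) = -1232$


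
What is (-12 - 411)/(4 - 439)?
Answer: 141/145 ≈ 0.97241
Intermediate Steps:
(-12 - 411)/(4 - 439) = -423/(-435) = -423*(-1/435) = 141/145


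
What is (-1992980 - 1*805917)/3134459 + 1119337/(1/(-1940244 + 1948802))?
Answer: 30025879357660217/3134459 ≈ 9.5793e+9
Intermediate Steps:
(-1992980 - 1*805917)/3134459 + 1119337/(1/(-1940244 + 1948802)) = (-1992980 - 805917)*(1/3134459) + 1119337/(1/8558) = -2798897*1/3134459 + 1119337/(1/8558) = -2798897/3134459 + 1119337*8558 = -2798897/3134459 + 9579286046 = 30025879357660217/3134459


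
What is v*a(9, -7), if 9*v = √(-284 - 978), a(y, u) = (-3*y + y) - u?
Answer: -11*I*√1262/9 ≈ -43.419*I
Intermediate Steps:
a(y, u) = -u - 2*y (a(y, u) = -2*y - u = -u - 2*y)
v = I*√1262/9 (v = √(-284 - 978)/9 = √(-1262)/9 = (I*√1262)/9 = I*√1262/9 ≈ 3.9472*I)
v*a(9, -7) = (I*√1262/9)*(-1*(-7) - 2*9) = (I*√1262/9)*(7 - 18) = (I*√1262/9)*(-11) = -11*I*√1262/9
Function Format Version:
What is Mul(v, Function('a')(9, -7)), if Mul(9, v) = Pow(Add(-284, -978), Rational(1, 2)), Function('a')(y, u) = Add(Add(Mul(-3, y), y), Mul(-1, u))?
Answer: Mul(Rational(-11, 9), I, Pow(1262, Rational(1, 2))) ≈ Mul(-43.419, I)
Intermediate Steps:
Function('a')(y, u) = Add(Mul(-1, u), Mul(-2, y)) (Function('a')(y, u) = Add(Mul(-2, y), Mul(-1, u)) = Add(Mul(-1, u), Mul(-2, y)))
v = Mul(Rational(1, 9), I, Pow(1262, Rational(1, 2))) (v = Mul(Rational(1, 9), Pow(Add(-284, -978), Rational(1, 2))) = Mul(Rational(1, 9), Pow(-1262, Rational(1, 2))) = Mul(Rational(1, 9), Mul(I, Pow(1262, Rational(1, 2)))) = Mul(Rational(1, 9), I, Pow(1262, Rational(1, 2))) ≈ Mul(3.9472, I))
Mul(v, Function('a')(9, -7)) = Mul(Mul(Rational(1, 9), I, Pow(1262, Rational(1, 2))), Add(Mul(-1, -7), Mul(-2, 9))) = Mul(Mul(Rational(1, 9), I, Pow(1262, Rational(1, 2))), Add(7, -18)) = Mul(Mul(Rational(1, 9), I, Pow(1262, Rational(1, 2))), -11) = Mul(Rational(-11, 9), I, Pow(1262, Rational(1, 2)))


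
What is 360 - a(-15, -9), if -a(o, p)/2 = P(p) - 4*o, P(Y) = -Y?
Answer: 498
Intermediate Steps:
a(o, p) = 2*p + 8*o (a(o, p) = -2*(-p - 4*o) = 2*p + 8*o)
360 - a(-15, -9) = 360 - (2*(-9) + 8*(-15)) = 360 - (-18 - 120) = 360 - 1*(-138) = 360 + 138 = 498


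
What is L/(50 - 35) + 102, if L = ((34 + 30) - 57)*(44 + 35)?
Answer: 2083/15 ≈ 138.87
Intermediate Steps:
L = 553 (L = (64 - 57)*79 = 7*79 = 553)
L/(50 - 35) + 102 = 553/(50 - 35) + 102 = 553/15 + 102 = 2083/15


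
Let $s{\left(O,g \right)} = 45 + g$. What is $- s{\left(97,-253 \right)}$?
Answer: $208$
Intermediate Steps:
$- s{\left(97,-253 \right)} = - (45 - 253) = \left(-1\right) \left(-208\right) = 208$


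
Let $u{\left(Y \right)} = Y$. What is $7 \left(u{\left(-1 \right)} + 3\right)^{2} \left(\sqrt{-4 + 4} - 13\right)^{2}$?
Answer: $4732$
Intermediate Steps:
$7 \left(u{\left(-1 \right)} + 3\right)^{2} \left(\sqrt{-4 + 4} - 13\right)^{2} = 7 \left(-1 + 3\right)^{2} \left(\sqrt{-4 + 4} - 13\right)^{2} = 7 \cdot 2^{2} \left(\sqrt{0} - 13\right)^{2} = 7 \cdot 4 \left(0 - 13\right)^{2} = 28 \left(-13\right)^{2} = 28 \cdot 169 = 4732$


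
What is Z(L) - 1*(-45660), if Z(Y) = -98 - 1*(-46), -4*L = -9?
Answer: 45608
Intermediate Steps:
L = 9/4 (L = -¼*(-9) = 9/4 ≈ 2.2500)
Z(Y) = -52 (Z(Y) = -98 + 46 = -52)
Z(L) - 1*(-45660) = -52 - 1*(-45660) = -52 + 45660 = 45608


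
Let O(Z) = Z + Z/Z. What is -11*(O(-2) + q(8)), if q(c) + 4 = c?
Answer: -33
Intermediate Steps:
q(c) = -4 + c
O(Z) = 1 + Z (O(Z) = Z + 1 = 1 + Z)
-11*(O(-2) + q(8)) = -11*((1 - 2) + (-4 + 8)) = -11*(-1 + 4) = -11*3 = -33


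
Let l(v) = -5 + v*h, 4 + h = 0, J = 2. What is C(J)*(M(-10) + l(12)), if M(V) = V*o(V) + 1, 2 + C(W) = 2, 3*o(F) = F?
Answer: 0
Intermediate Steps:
o(F) = F/3
C(W) = 0 (C(W) = -2 + 2 = 0)
h = -4 (h = -4 + 0 = -4)
l(v) = -5 - 4*v (l(v) = -5 + v*(-4) = -5 - 4*v)
M(V) = 1 + V²/3 (M(V) = V*(V/3) + 1 = V²/3 + 1 = 1 + V²/3)
C(J)*(M(-10) + l(12)) = 0*((1 + (⅓)*(-10)²) + (-5 - 4*12)) = 0*((1 + (⅓)*100) + (-5 - 48)) = 0*((1 + 100/3) - 53) = 0*(103/3 - 53) = 0*(-56/3) = 0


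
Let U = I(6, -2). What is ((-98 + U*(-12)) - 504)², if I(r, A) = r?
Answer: 454276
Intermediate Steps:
U = 6
((-98 + U*(-12)) - 504)² = ((-98 + 6*(-12)) - 504)² = ((-98 - 72) - 504)² = (-170 - 504)² = (-674)² = 454276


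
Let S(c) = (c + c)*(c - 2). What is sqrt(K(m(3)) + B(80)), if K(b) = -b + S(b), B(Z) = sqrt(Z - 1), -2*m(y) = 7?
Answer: sqrt(42 + sqrt(79)) ≈ 7.1336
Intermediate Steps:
m(y) = -7/2 (m(y) = -1/2*7 = -7/2)
S(c) = 2*c*(-2 + c) (S(c) = (2*c)*(-2 + c) = 2*c*(-2 + c))
B(Z) = sqrt(-1 + Z)
K(b) = -b + 2*b*(-2 + b)
sqrt(K(m(3)) + B(80)) = sqrt(-7*(-5 + 2*(-7/2))/2 + sqrt(-1 + 80)) = sqrt(-7*(-5 - 7)/2 + sqrt(79)) = sqrt(-7/2*(-12) + sqrt(79)) = sqrt(42 + sqrt(79))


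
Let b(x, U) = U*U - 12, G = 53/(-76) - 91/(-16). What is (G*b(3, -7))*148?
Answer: 2076773/76 ≈ 27326.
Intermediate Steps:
G = 1517/304 (G = 53*(-1/76) - 91*(-1/16) = -53/76 + 91/16 = 1517/304 ≈ 4.9901)
b(x, U) = -12 + U² (b(x, U) = U² - 12 = -12 + U²)
(G*b(3, -7))*148 = (1517*(-12 + (-7)²)/304)*148 = (1517*(-12 + 49)/304)*148 = ((1517/304)*37)*148 = (56129/304)*148 = 2076773/76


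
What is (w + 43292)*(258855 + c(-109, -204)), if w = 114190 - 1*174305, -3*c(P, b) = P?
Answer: -13065986702/3 ≈ -4.3553e+9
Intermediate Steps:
c(P, b) = -P/3
w = -60115 (w = 114190 - 174305 = -60115)
(w + 43292)*(258855 + c(-109, -204)) = (-60115 + 43292)*(258855 - ⅓*(-109)) = -16823*(258855 + 109/3) = -16823*776674/3 = -13065986702/3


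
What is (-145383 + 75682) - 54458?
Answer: -124159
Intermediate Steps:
(-145383 + 75682) - 54458 = -69701 - 54458 = -124159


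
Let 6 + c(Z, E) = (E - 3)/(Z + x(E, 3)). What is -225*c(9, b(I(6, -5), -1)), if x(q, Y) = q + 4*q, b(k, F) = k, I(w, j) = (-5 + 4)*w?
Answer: 8775/7 ≈ 1253.6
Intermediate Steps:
I(w, j) = -w
x(q, Y) = 5*q
c(Z, E) = -6 + (-3 + E)/(Z + 5*E) (c(Z, E) = -6 + (E - 3)/(Z + 5*E) = -6 + (-3 + E)/(Z + 5*E))
-225*c(9, b(I(6, -5), -1)) = -225*(-3 - (-29)*6 - 6*9)/(9 + 5*(-1*6)) = -225*(-3 - 29*(-6) - 54)/(9 + 5*(-6)) = -225*(-3 + 174 - 54)/(9 - 30) = -225*117/(-21) = -(-75)*117/7 = -225*(-39/7) = 8775/7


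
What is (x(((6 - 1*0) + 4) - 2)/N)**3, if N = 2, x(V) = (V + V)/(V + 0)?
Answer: 1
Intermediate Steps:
x(V) = 2 (x(V) = (2*V)/V = 2)
(x(((6 - 1*0) + 4) - 2)/N)**3 = (2/2)**3 = (2*(1/2))**3 = 1**3 = 1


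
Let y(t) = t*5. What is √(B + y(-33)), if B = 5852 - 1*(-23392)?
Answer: 9*√359 ≈ 170.53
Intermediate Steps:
y(t) = 5*t
B = 29244 (B = 5852 + 23392 = 29244)
√(B + y(-33)) = √(29244 + 5*(-33)) = √(29244 - 165) = √29079 = 9*√359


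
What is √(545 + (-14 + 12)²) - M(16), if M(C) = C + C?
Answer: -32 + 3*√61 ≈ -8.5692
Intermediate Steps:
M(C) = 2*C
√(545 + (-14 + 12)²) - M(16) = √(545 + (-14 + 12)²) - 2*16 = √(545 + (-2)²) - 1*32 = √(545 + 4) - 32 = √549 - 32 = 3*√61 - 32 = -32 + 3*√61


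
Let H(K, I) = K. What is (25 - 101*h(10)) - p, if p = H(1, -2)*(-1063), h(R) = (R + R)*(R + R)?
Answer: -39312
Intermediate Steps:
h(R) = 4*R² (h(R) = (2*R)*(2*R) = 4*R²)
p = -1063 (p = 1*(-1063) = -1063)
(25 - 101*h(10)) - p = (25 - 404*10²) - 1*(-1063) = (25 - 404*100) + 1063 = (25 - 101*400) + 1063 = (25 - 40400) + 1063 = -40375 + 1063 = -39312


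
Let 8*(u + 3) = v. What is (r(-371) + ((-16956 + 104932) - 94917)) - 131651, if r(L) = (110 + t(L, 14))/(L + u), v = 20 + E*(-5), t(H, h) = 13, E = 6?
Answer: -208027084/1501 ≈ -1.3859e+5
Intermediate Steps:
v = -10 (v = 20 + 6*(-5) = 20 - 30 = -10)
u = -17/4 (u = -3 + (⅛)*(-10) = -3 - 5/4 = -17/4 ≈ -4.2500)
r(L) = 123/(-17/4 + L) (r(L) = (110 + 13)/(L - 17/4) = 123/(-17/4 + L))
(r(-371) + ((-16956 + 104932) - 94917)) - 131651 = (492/(-17 + 4*(-371)) + ((-16956 + 104932) - 94917)) - 131651 = (492/(-17 - 1484) + (87976 - 94917)) - 131651 = (492/(-1501) - 6941) - 131651 = (492*(-1/1501) - 6941) - 131651 = (-492/1501 - 6941) - 131651 = -10418933/1501 - 131651 = -208027084/1501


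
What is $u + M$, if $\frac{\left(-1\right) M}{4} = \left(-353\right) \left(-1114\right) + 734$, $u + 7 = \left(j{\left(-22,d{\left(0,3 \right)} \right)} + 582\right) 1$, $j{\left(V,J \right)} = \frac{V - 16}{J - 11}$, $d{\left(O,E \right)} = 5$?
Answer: $- \frac{4725968}{3} \approx -1.5753 \cdot 10^{6}$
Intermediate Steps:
$j{\left(V,J \right)} = \frac{-16 + V}{-11 + J}$
$u = \frac{1744}{3}$ ($u = -7 + \left(\frac{-16 - 22}{-11 + 5} + 582\right) 1 = -7 + \left(\frac{1}{-6} \left(-38\right) + 582\right) 1 = -7 + \left(\left(- \frac{1}{6}\right) \left(-38\right) + 582\right) 1 = -7 + \left(\frac{19}{3} + 582\right) 1 = -7 + \frac{1765}{3} \cdot 1 = -7 + \frac{1765}{3} = \frac{1744}{3} \approx 581.33$)
$M = -1575904$ ($M = - 4 \left(\left(-353\right) \left(-1114\right) + 734\right) = - 4 \left(393242 + 734\right) = \left(-4\right) 393976 = -1575904$)
$u + M = \frac{1744}{3} - 1575904 = - \frac{4725968}{3}$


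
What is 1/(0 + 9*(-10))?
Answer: -1/90 ≈ -0.011111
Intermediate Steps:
1/(0 + 9*(-10)) = 1/(0 - 90) = 1/(-90) = -1/90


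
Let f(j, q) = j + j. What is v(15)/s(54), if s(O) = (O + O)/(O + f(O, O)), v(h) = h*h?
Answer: 675/2 ≈ 337.50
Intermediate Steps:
v(h) = h**2
f(j, q) = 2*j
s(O) = 2/3 (s(O) = (O + O)/(O + 2*O) = (2*O)/((3*O)) = (2*O)*(1/(3*O)) = 2/3)
v(15)/s(54) = 15**2/(2/3) = 225*(3/2) = 675/2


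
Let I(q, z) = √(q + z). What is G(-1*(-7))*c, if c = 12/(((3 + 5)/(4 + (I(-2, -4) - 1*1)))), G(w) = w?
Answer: 63/2 + 21*I*√6/2 ≈ 31.5 + 25.72*I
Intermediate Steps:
c = 9/2 + 3*I*√6/2 (c = 12/(((3 + 5)/(4 + (√(-2 - 4) - 1*1)))) = 12/((8/(4 + (√(-6) - 1)))) = 12/((8/(4 + (I*√6 - 1)))) = 12/((8/(4 + (-1 + I*√6)))) = 12/((8/(3 + I*√6))) = 12*(3/8 + I*√6/8) = 9/2 + 3*I*√6/2 ≈ 4.5 + 3.6742*I)
G(-1*(-7))*c = (-1*(-7))*(9/2 + 3*I*√6/2) = 7*(9/2 + 3*I*√6/2) = 63/2 + 21*I*√6/2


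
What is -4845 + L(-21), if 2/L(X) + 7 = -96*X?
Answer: -9733603/2009 ≈ -4845.0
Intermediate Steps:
L(X) = 2/(-7 - 96*X)
-4845 + L(-21) = -4845 - 2/(7 + 96*(-21)) = -4845 - 2/(7 - 2016) = -4845 - 2/(-2009) = -4845 - 2*(-1/2009) = -4845 + 2/2009 = -9733603/2009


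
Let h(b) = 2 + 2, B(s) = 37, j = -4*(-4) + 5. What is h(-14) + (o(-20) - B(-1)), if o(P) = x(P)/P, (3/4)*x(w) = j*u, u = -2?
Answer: -151/5 ≈ -30.200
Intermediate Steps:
j = 21 (j = 16 + 5 = 21)
h(b) = 4
x(w) = -56 (x(w) = 4*(21*(-2))/3 = (4/3)*(-42) = -56)
o(P) = -56/P
h(-14) + (o(-20) - B(-1)) = 4 + (-56/(-20) - 1*37) = 4 + (-56*(-1/20) - 37) = 4 + (14/5 - 37) = 4 - 171/5 = -151/5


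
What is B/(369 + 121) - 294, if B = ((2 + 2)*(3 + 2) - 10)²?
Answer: -14396/49 ≈ -293.80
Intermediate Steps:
B = 100 (B = (4*5 - 10)² = (20 - 10)² = 10² = 100)
B/(369 + 121) - 294 = 100/(369 + 121) - 294 = 100/490 - 294 = 100*(1/490) - 294 = 10/49 - 294 = -14396/49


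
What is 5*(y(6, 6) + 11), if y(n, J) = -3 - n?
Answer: 10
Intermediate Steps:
5*(y(6, 6) + 11) = 5*((-3 - 1*6) + 11) = 5*((-3 - 6) + 11) = 5*(-9 + 11) = 5*2 = 10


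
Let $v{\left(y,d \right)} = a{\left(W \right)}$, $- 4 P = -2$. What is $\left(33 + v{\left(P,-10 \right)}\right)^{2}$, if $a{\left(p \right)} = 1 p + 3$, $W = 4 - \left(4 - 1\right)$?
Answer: $1369$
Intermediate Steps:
$P = \frac{1}{2}$ ($P = \left(- \frac{1}{4}\right) \left(-2\right) = \frac{1}{2} \approx 0.5$)
$W = 1$ ($W = 4 - \left(4 - 1\right) = 4 - 3 = 1$)
$a{\left(p \right)} = 3 + p$ ($a{\left(p \right)} = p + 3 = 3 + p$)
$v{\left(y,d \right)} = 4$ ($v{\left(y,d \right)} = 3 + 1 = 4$)
$\left(33 + v{\left(P,-10 \right)}\right)^{2} = \left(33 + 4\right)^{2} = 37^{2} = 1369$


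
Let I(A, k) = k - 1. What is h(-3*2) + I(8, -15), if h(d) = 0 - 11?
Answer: -27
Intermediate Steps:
h(d) = -11
I(A, k) = -1 + k
h(-3*2) + I(8, -15) = -11 + (-1 - 15) = -11 - 16 = -27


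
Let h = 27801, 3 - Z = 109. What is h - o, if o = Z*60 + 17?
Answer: 34144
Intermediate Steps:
Z = -106 (Z = 3 - 1*109 = 3 - 109 = -106)
o = -6343 (o = -106*60 + 17 = -6360 + 17 = -6343)
h - o = 27801 - 1*(-6343) = 27801 + 6343 = 34144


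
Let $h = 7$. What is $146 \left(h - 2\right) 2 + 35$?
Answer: $1495$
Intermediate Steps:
$146 \left(h - 2\right) 2 + 35 = 146 \left(7 - 2\right) 2 + 35 = 146 \cdot 5 \cdot 2 + 35 = 146 \cdot 10 + 35 = 1460 + 35 = 1495$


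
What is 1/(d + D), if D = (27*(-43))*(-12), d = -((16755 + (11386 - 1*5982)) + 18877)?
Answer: -1/27104 ≈ -3.6895e-5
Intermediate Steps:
d = -41036 (d = -((16755 + (11386 - 5982)) + 18877) = -((16755 + 5404) + 18877) = -(22159 + 18877) = -1*41036 = -41036)
D = 13932 (D = -1161*(-12) = 13932)
1/(d + D) = 1/(-41036 + 13932) = 1/(-27104) = -1/27104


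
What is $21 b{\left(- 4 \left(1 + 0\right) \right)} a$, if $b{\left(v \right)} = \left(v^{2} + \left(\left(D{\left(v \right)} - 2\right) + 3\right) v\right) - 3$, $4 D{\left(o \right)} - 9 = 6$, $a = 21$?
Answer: $-2646$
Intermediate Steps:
$D{\left(o \right)} = \frac{15}{4}$ ($D{\left(o \right)} = \frac{9}{4} + \frac{1}{4} \cdot 6 = \frac{9}{4} + \frac{3}{2} = \frac{15}{4}$)
$b{\left(v \right)} = -3 + v^{2} + \frac{19 v}{4}$ ($b{\left(v \right)} = \left(v^{2} + \left(\left(\frac{15}{4} - 2\right) + 3\right) v\right) - 3 = \left(v^{2} + \left(\frac{7}{4} + 3\right) v\right) - 3 = \left(v^{2} + \frac{19 v}{4}\right) - 3 = -3 + v^{2} + \frac{19 v}{4}$)
$21 b{\left(- 4 \left(1 + 0\right) \right)} a = 21 \left(-3 + \left(- 4 \left(1 + 0\right)\right)^{2} + \frac{19 \left(- 4 \left(1 + 0\right)\right)}{4}\right) 21 = 21 \left(-3 + \left(\left(-4\right) 1\right)^{2} + \frac{19 \left(\left(-4\right) 1\right)}{4}\right) 21 = 21 \left(-3 + \left(-4\right)^{2} + \frac{19}{4} \left(-4\right)\right) 21 = 21 \left(-3 + 16 - 19\right) 21 = 21 \left(-6\right) 21 = \left(-126\right) 21 = -2646$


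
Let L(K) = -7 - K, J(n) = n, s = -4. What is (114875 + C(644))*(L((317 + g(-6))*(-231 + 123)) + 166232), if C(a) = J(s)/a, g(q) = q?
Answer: 3695516258562/161 ≈ 2.2954e+10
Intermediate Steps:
C(a) = -4/a
(114875 + C(644))*(L((317 + g(-6))*(-231 + 123)) + 166232) = (114875 - 4/644)*((-7 - (317 - 6)*(-231 + 123)) + 166232) = (114875 - 4*1/644)*((-7 - 311*(-108)) + 166232) = (114875 - 1/161)*((-7 - 1*(-33588)) + 166232) = 18494874*((-7 + 33588) + 166232)/161 = 18494874*(33581 + 166232)/161 = (18494874/161)*199813 = 3695516258562/161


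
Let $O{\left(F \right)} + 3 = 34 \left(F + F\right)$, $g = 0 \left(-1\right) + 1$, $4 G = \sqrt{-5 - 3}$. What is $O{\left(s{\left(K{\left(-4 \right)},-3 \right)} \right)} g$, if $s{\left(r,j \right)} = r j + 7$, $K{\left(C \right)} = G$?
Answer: $473 - 102 i \sqrt{2} \approx 473.0 - 144.25 i$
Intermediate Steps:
$G = \frac{i \sqrt{2}}{2}$ ($G = \frac{\sqrt{-5 - 3}}{4} = \frac{\sqrt{-8}}{4} = \frac{2 i \sqrt{2}}{4} = \frac{i \sqrt{2}}{2} \approx 0.70711 i$)
$K{\left(C \right)} = \frac{i \sqrt{2}}{2}$
$s{\left(r,j \right)} = 7 + j r$ ($s{\left(r,j \right)} = j r + 7 = 7 + j r$)
$g = 1$ ($g = 0 + 1 = 1$)
$O{\left(F \right)} = -3 + 68 F$ ($O{\left(F \right)} = -3 + 34 \left(F + F\right) = -3 + 34 \cdot 2 F = -3 + 68 F$)
$O{\left(s{\left(K{\left(-4 \right)},-3 \right)} \right)} g = \left(-3 + 68 \left(7 - 3 \frac{i \sqrt{2}}{2}\right)\right) 1 = \left(-3 + 68 \left(7 - \frac{3 i \sqrt{2}}{2}\right)\right) 1 = \left(-3 + \left(476 - 102 i \sqrt{2}\right)\right) 1 = \left(473 - 102 i \sqrt{2}\right) 1 = 473 - 102 i \sqrt{2}$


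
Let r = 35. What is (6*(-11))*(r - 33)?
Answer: -132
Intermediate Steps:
(6*(-11))*(r - 33) = (6*(-11))*(35 - 33) = -66*2 = -132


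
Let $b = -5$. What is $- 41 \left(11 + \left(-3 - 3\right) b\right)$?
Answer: $-1681$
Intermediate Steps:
$- 41 \left(11 + \left(-3 - 3\right) b\right) = - 41 \left(11 + \left(-3 - 3\right) \left(-5\right)\right) = - 41 \left(11 - -30\right) = - 41 \left(11 + 30\right) = \left(-41\right) 41 = -1681$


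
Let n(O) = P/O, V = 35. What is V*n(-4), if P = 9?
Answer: -315/4 ≈ -78.750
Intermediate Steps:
n(O) = 9/O
V*n(-4) = 35*(9/(-4)) = 35*(9*(-1/4)) = 35*(-9/4) = -315/4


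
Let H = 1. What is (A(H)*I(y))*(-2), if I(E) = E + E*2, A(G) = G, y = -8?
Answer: 48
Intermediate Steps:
I(E) = 3*E (I(E) = E + 2*E = 3*E)
(A(H)*I(y))*(-2) = (1*(3*(-8)))*(-2) = (1*(-24))*(-2) = -24*(-2) = 48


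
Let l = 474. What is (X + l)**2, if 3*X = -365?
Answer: 1117249/9 ≈ 1.2414e+5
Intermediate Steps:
X = -365/3 (X = (1/3)*(-365) = -365/3 ≈ -121.67)
(X + l)**2 = (-365/3 + 474)**2 = (1057/3)**2 = 1117249/9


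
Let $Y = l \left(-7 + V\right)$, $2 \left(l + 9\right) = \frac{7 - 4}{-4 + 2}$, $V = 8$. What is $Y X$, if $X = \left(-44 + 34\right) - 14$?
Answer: $234$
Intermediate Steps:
$l = - \frac{39}{4}$ ($l = -9 + \frac{\left(7 - 4\right) \frac{1}{-4 + 2}}{2} = -9 + \frac{3 \frac{1}{-2}}{2} = -9 + \frac{3 \left(- \frac{1}{2}\right)}{2} = -9 + \frac{1}{2} \left(- \frac{3}{2}\right) = -9 - \frac{3}{4} = - \frac{39}{4} \approx -9.75$)
$X = -24$ ($X = -10 - 14 = -24$)
$Y = - \frac{39}{4}$ ($Y = - \frac{39 \left(-7 + 8\right)}{4} = \left(- \frac{39}{4}\right) 1 = - \frac{39}{4} \approx -9.75$)
$Y X = \left(- \frac{39}{4}\right) \left(-24\right) = 234$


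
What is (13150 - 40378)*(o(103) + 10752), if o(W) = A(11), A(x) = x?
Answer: -293054964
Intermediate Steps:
o(W) = 11
(13150 - 40378)*(o(103) + 10752) = (13150 - 40378)*(11 + 10752) = -27228*10763 = -293054964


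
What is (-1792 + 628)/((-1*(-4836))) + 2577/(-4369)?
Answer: -1462324/1760707 ≈ -0.83053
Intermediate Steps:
(-1792 + 628)/((-1*(-4836))) + 2577/(-4369) = -1164/4836 + 2577*(-1/4369) = -1164*1/4836 - 2577/4369 = -97/403 - 2577/4369 = -1462324/1760707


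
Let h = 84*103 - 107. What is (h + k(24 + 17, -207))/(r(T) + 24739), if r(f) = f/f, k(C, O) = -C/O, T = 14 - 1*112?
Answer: 442214/1280295 ≈ 0.34540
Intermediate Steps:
T = -98 (T = 14 - 112 = -98)
k(C, O) = -C/O
r(f) = 1
h = 8545 (h = 8652 - 107 = 8545)
(h + k(24 + 17, -207))/(r(T) + 24739) = (8545 - 1*(24 + 17)/(-207))/(1 + 24739) = (8545 - 1*41*(-1/207))/24740 = (8545 + 41/207)*(1/24740) = (1768856/207)*(1/24740) = 442214/1280295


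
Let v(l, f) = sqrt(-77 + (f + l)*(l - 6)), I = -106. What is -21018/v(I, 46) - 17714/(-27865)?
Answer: 17714/27865 - 21018*sqrt(6643)/6643 ≈ -257.24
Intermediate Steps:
v(l, f) = sqrt(-77 + (-6 + l)*(f + l)) (v(l, f) = sqrt(-77 + (f + l)*(-6 + l)) = sqrt(-77 + (-6 + l)*(f + l)))
-21018/v(I, 46) - 17714/(-27865) = -21018/sqrt(-77 + (-106)**2 - 6*46 - 6*(-106) + 46*(-106)) - 17714/(-27865) = -21018/sqrt(-77 + 11236 - 276 + 636 - 4876) - 17714*(-1/27865) = -21018*sqrt(6643)/6643 + 17714/27865 = 17714/27865 - 21018*sqrt(6643)/6643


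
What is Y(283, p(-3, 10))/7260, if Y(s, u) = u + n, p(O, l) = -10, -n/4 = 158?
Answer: -107/1210 ≈ -0.088430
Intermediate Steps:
n = -632 (n = -4*158 = -632)
Y(s, u) = -632 + u (Y(s, u) = u - 632 = -632 + u)
Y(283, p(-3, 10))/7260 = (-632 - 10)/7260 = -642*1/7260 = -107/1210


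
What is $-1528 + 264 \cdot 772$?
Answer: $202280$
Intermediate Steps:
$-1528 + 264 \cdot 772 = -1528 + 203808 = 202280$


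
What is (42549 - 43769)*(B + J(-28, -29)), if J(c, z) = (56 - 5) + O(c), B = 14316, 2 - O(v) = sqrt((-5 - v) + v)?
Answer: -17530180 + 1220*I*sqrt(5) ≈ -1.753e+7 + 2728.0*I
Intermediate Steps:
O(v) = 2 - I*sqrt(5) (O(v) = 2 - sqrt((-5 - v) + v) = 2 - sqrt(-5) = 2 - I*sqrt(5))
J(c, z) = 53 - I*sqrt(5) (J(c, z) = (56 - 5) + (2 - I*sqrt(5)) = 51 + (2 - I*sqrt(5)) = 53 - I*sqrt(5))
(42549 - 43769)*(B + J(-28, -29)) = (42549 - 43769)*(14316 + (53 - I*sqrt(5))) = -1220*(14369 - I*sqrt(5)) = -17530180 + 1220*I*sqrt(5)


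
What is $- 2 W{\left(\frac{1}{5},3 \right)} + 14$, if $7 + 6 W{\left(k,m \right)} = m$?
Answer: $\frac{46}{3} \approx 15.333$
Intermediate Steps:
$W{\left(k,m \right)} = - \frac{7}{6} + \frac{m}{6}$
$- 2 W{\left(\frac{1}{5},3 \right)} + 14 = - 2 \left(- \frac{7}{6} + \frac{1}{6} \cdot 3\right) + 14 = - 2 \left(- \frac{7}{6} + \frac{1}{2}\right) + 14 = \left(-2\right) \left(- \frac{2}{3}\right) + 14 = \frac{4}{3} + 14 = \frac{46}{3}$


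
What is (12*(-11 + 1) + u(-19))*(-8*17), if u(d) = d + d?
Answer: 21488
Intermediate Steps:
u(d) = 2*d
(12*(-11 + 1) + u(-19))*(-8*17) = (12*(-11 + 1) + 2*(-19))*(-8*17) = (12*(-10) - 38)*(-136) = (-120 - 38)*(-136) = -158*(-136) = 21488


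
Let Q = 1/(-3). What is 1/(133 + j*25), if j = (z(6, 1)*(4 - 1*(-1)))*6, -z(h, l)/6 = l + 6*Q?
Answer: 1/4633 ≈ 0.00021584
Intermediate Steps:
Q = -⅓ (Q = 1*(-⅓) = -⅓ ≈ -0.33333)
z(h, l) = 12 - 6*l (z(h, l) = -6*(l + 6*(-⅓)) = -6*(l - 2) = -6*(-2 + l) = 12 - 6*l)
j = 180 (j = ((12 - 6*1)*(4 - 1*(-1)))*6 = ((12 - 6)*(4 + 1))*6 = (6*5)*6 = 30*6 = 180)
1/(133 + j*25) = 1/(133 + 180*25) = 1/(133 + 4500) = 1/4633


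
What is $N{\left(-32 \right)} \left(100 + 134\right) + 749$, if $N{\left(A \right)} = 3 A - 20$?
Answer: $-26395$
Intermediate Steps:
$N{\left(A \right)} = -20 + 3 A$ ($N{\left(A \right)} = 3 A - 20 = -20 + 3 A$)
$N{\left(-32 \right)} \left(100 + 134\right) + 749 = \left(-20 + 3 \left(-32\right)\right) \left(100 + 134\right) + 749 = \left(-20 - 96\right) 234 + 749 = \left(-116\right) 234 + 749 = -27144 + 749 = -26395$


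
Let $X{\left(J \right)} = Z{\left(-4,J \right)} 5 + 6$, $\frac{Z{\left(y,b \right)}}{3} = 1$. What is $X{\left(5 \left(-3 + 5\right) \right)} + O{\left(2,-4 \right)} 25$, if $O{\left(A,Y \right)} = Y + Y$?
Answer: $-179$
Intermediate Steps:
$Z{\left(y,b \right)} = 3$ ($Z{\left(y,b \right)} = 3 \cdot 1 = 3$)
$O{\left(A,Y \right)} = 2 Y$
$X{\left(J \right)} = 21$ ($X{\left(J \right)} = 3 \cdot 5 + 6 = 15 + 6 = 21$)
$X{\left(5 \left(-3 + 5\right) \right)} + O{\left(2,-4 \right)} 25 = 21 + 2 \left(-4\right) 25 = 21 - 200 = -179$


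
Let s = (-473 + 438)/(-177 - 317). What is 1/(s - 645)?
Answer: -494/318595 ≈ -0.0015506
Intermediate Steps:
s = 35/494 (s = -35/(-494) = -35*(-1/494) = 35/494 ≈ 0.070850)
1/(s - 645) = 1/(35/494 - 645) = 1/(-318595/494) = -494/318595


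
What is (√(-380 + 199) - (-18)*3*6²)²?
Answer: (1944 + I*√181)² ≈ 3.779e+6 + 5.231e+4*I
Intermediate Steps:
(√(-380 + 199) - (-18)*3*6²)² = (√(-181) - 6*(-9)*36)² = (I*√181 + 54*36)² = (I*√181 + 1944)² = (1944 + I*√181)²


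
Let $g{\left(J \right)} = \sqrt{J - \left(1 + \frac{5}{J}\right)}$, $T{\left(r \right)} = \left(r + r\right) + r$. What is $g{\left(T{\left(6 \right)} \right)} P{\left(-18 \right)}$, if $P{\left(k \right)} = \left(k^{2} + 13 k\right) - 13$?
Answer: $\frac{77 \sqrt{602}}{6} \approx 314.87$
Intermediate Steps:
$T{\left(r \right)} = 3 r$ ($T{\left(r \right)} = 2 r + r = 3 r$)
$P{\left(k \right)} = -13 + k^{2} + 13 k$
$g{\left(J \right)} = \sqrt{-1 + J - \frac{5}{J}}$ ($g{\left(J \right)} = \sqrt{J - \left(1 + \frac{5}{J}\right)} = \sqrt{-1 + J - \frac{5}{J}}$)
$g{\left(T{\left(6 \right)} \right)} P{\left(-18 \right)} = \sqrt{-1 + 3 \cdot 6 - \frac{5}{3 \cdot 6}} \left(-13 + \left(-18\right)^{2} + 13 \left(-18\right)\right) = \sqrt{-1 + 18 - \frac{5}{18}} \left(-13 + 324 - 234\right) = \sqrt{-1 + 18 - \frac{5}{18}} \cdot 77 = \sqrt{\frac{301}{18}} \cdot 77 = \frac{\sqrt{602}}{6} \cdot 77 = \frac{77 \sqrt{602}}{6}$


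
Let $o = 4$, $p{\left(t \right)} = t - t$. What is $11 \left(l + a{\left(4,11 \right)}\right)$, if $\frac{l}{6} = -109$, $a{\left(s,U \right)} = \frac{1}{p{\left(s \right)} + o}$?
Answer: $- \frac{28765}{4} \approx -7191.3$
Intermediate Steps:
$p{\left(t \right)} = 0$
$a{\left(s,U \right)} = \frac{1}{4}$ ($a{\left(s,U \right)} = \frac{1}{0 + 4} = \frac{1}{4}$)
$l = -654$ ($l = 6 \left(-109\right) = -654$)
$11 \left(l + a{\left(4,11 \right)}\right) = 11 \left(-654 + \frac{1}{4}\right) = 11 \left(- \frac{2615}{4}\right) = - \frac{28765}{4}$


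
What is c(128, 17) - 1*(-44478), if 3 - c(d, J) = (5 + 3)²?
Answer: 44417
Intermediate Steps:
c(d, J) = -61 (c(d, J) = 3 - (5 + 3)² = 3 - 1*8² = 3 - 1*64 = 3 - 64 = -61)
c(128, 17) - 1*(-44478) = -61 - 1*(-44478) = -61 + 44478 = 44417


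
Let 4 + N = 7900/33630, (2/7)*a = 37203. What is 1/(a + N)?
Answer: 6726/875770499 ≈ 7.6801e-6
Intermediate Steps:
a = 260421/2 (a = (7/2)*37203 = 260421/2 ≈ 1.3021e+5)
N = -12662/3363 (N = -4 + 7900/33630 = -4 + 7900*(1/33630) = -4 + 790/3363 = -12662/3363 ≈ -3.7651)
1/(a + N) = 1/(260421/2 - 12662/3363) = 1/(875770499/6726) = 6726/875770499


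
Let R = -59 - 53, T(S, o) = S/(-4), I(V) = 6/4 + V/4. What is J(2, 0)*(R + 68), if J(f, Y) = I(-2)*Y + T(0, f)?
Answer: 0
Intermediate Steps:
I(V) = 3/2 + V/4 (I(V) = 6*(1/4) + V*(1/4) = 3/2 + V/4)
T(S, o) = -S/4 (T(S, o) = S*(-1/4) = -S/4)
R = -112
J(f, Y) = Y (J(f, Y) = (3/2 + (1/4)*(-2))*Y - 1/4*0 = (3/2 - 1/2)*Y + 0 = 1*Y + 0 = Y + 0 = Y)
J(2, 0)*(R + 68) = 0*(-112 + 68) = 0*(-44) = 0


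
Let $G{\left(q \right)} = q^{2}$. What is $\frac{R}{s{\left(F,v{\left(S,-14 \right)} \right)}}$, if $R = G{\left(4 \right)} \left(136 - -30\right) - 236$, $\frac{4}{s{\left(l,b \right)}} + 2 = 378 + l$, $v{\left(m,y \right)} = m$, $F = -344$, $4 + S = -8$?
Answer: $19360$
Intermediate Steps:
$S = -12$ ($S = -4 - 8 = -12$)
$s{\left(l,b \right)} = \frac{4}{376 + l}$ ($s{\left(l,b \right)} = \frac{4}{-2 + \left(378 + l\right)} = \frac{4}{376 + l}$)
$R = 2420$ ($R = 4^{2} \left(136 - -30\right) - 236 = 16 \left(136 + 30\right) - 236 = 16 \cdot 166 - 236 = 2656 - 236 = 2420$)
$\frac{R}{s{\left(F,v{\left(S,-14 \right)} \right)}} = \frac{2420}{4 \frac{1}{376 - 344}} = \frac{2420}{4 \cdot \frac{1}{32}} = 2420 \frac{1}{\frac{1}{8}} = 2420 \cdot 8 = 19360$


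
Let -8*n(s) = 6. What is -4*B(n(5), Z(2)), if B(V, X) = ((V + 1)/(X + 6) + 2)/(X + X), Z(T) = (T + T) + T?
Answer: -97/144 ≈ -0.67361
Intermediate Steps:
n(s) = -3/4 (n(s) = -1/8*6 = -3/4)
Z(T) = 3*T (Z(T) = 2*T + T = 3*T)
B(V, X) = (2 + (1 + V)/(6 + X))/(2*X) (B(V, X) = ((1 + V)/(6 + X) + 2)/((2*X)) = ((1 + V)/(6 + X) + 2)*(1/(2*X)) = (2 + (1 + V)/(6 + X))*(1/(2*X)) = (2 + (1 + V)/(6 + X))/(2*X))
-4*B(n(5), Z(2)) = -2*(13 - 3/4 + 2*(3*2))/((3*2)*(6 + 3*2)) = -2*(13 - 3/4 + 2*6)/(6*(6 + 6)) = -2*(13 - 3/4 + 12)/(6*12) = -2*97/(6*12*4) = -4*97/576 = -97/144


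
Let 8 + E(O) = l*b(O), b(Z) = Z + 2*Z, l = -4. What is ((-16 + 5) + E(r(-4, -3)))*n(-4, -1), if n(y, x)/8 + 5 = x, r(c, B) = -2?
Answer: -240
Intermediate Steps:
n(y, x) = -40 + 8*x
b(Z) = 3*Z
E(O) = -8 - 12*O
((-16 + 5) + E(r(-4, -3)))*n(-4, -1) = ((-16 + 5) + (-8 - 12*(-2)))*(-40 + 8*(-1)) = (-11 + (-8 + 24))*(-40 - 8) = (-11 + 16)*(-48) = 5*(-48) = -240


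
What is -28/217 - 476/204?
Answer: -229/93 ≈ -2.4624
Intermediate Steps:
-28/217 - 476/204 = -28*1/217 - 476*1/204 = -4/31 - 7/3 = -229/93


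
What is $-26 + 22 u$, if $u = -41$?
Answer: $-928$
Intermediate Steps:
$-26 + 22 u = -26 + 22 \left(-41\right) = -26 - 902 = -928$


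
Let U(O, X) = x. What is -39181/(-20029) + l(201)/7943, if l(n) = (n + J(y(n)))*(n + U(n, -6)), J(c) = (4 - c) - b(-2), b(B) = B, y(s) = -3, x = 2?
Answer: 1165050953/159090347 ≈ 7.3232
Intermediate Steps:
U(O, X) = 2
J(c) = 6 - c (J(c) = (4 - c) - 1*(-2) = (4 - c) + 2 = 6 - c)
l(n) = (2 + n)*(9 + n) (l(n) = (n + (6 - 1*(-3)))*(n + 2) = (n + (6 + 3))*(2 + n) = (n + 9)*(2 + n) = (9 + n)*(2 + n) = (2 + n)*(9 + n))
-39181/(-20029) + l(201)/7943 = -39181/(-20029) + (18 + 201² + 11*201)/7943 = -39181*(-1/20029) + (18 + 40401 + 2211)*(1/7943) = 39181/20029 + 42630*(1/7943) = 39181/20029 + 42630/7943 = 1165050953/159090347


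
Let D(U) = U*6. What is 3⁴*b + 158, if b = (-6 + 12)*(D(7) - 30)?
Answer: 5990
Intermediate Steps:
D(U) = 6*U
b = 72 (b = (-6 + 12)*(6*7 - 30) = 6*(42 - 30) = 6*12 = 72)
3⁴*b + 158 = 3⁴*72 + 158 = 81*72 + 158 = 5832 + 158 = 5990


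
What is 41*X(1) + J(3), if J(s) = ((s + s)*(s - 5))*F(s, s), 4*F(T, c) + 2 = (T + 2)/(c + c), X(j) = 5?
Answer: 417/2 ≈ 208.50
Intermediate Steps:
F(T, c) = -1/2 + (2 + T)/(8*c) (F(T, c) = -1/2 + ((T + 2)/(c + c))/4 = -1/2 + ((2 + T)/((2*c)))/4 = -1/2 + ((2 + T)*(1/(2*c)))/4 = -1/2 + ((2 + T)/(2*c))/4 = -1/2 + (2 + T)/(8*c))
J(s) = (-5 + s)*(2 - 3*s)/4 (J(s) = ((s + s)*(s - 5))*((2 + s - 4*s)/(8*s)) = ((2*s)*(-5 + s))*((2 - 3*s)/(8*s)) = (2*s*(-5 + s))*((2 - 3*s)/(8*s)) = (-5 + s)*(2 - 3*s)/4)
41*X(1) + J(3) = 41*5 + (-5 + 3)*(2 - 3*3)/4 = 205 + (1/4)*(-2)*(2 - 9) = 205 + (1/4)*(-2)*(-7) = 205 + 7/2 = 417/2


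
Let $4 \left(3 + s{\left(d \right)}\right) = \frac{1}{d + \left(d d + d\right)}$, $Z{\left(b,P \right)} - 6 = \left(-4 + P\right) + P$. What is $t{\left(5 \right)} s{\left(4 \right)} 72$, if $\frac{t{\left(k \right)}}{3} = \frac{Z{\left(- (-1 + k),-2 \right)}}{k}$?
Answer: $\frac{2583}{10} \approx 258.3$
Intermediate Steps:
$Z{\left(b,P \right)} = 2 + 2 P$ ($Z{\left(b,P \right)} = 6 + \left(\left(-4 + P\right) + P\right) = 6 + \left(-4 + 2 P\right) = 2 + 2 P$)
$s{\left(d \right)} = -3 + \frac{1}{4 \left(d^{2} + 2 d\right)}$ ($s{\left(d \right)} = -3 + \frac{1}{4 \left(d + \left(d d + d\right)\right)} = -3 + \frac{1}{4 \left(d + \left(d^{2} + d\right)\right)} = -3 + \frac{1}{4 \left(d + \left(d + d^{2}\right)\right)} = -3 + \frac{1}{4 \left(d^{2} + 2 d\right)}$)
$t{\left(k \right)} = - \frac{6}{k}$ ($t{\left(k \right)} = 3 \frac{2 + 2 \left(-2\right)}{k} = 3 \frac{2 - 4}{k} = 3 \left(- \frac{2}{k}\right) = - \frac{6}{k}$)
$t{\left(5 \right)} s{\left(4 \right)} 72 = - \frac{6}{5} \frac{1 - 96 - 12 \cdot 4^{2}}{4 \cdot 4 \left(2 + 4\right)} 72 = \left(-6\right) \frac{1}{5} \cdot \frac{1}{4} \cdot \frac{1}{4} \cdot \frac{1}{6} \left(1 - 96 - 192\right) 72 = - \frac{6 \cdot \frac{1}{4} \cdot \frac{1}{4} \cdot \frac{1}{6} \left(1 - 96 - 192\right)}{5} \cdot 72 = - \frac{6 \cdot \frac{1}{4} \cdot \frac{1}{4} \cdot \frac{1}{6} \left(-287\right)}{5} \cdot 72 = \left(- \frac{6}{5}\right) \left(- \frac{287}{96}\right) 72 = \frac{287}{80} \cdot 72 = \frac{2583}{10}$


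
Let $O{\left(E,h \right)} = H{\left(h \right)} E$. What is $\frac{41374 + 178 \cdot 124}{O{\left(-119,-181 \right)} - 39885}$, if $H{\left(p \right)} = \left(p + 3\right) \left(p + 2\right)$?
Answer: $- \frac{63446}{3831463} \approx -0.016559$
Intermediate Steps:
$H{\left(p \right)} = \left(2 + p\right) \left(3 + p\right)$ ($H{\left(p \right)} = \left(3 + p\right) \left(2 + p\right) = \left(2 + p\right) \left(3 + p\right)$)
$O{\left(E,h \right)} = E \left(6 + h^{2} + 5 h\right)$ ($O{\left(E,h \right)} = \left(6 + h^{2} + 5 h\right) E = E \left(6 + h^{2} + 5 h\right)$)
$\frac{41374 + 178 \cdot 124}{O{\left(-119,-181 \right)} - 39885} = \frac{41374 + 178 \cdot 124}{- 119 \left(6 + \left(-181\right)^{2} + 5 \left(-181\right)\right) - 39885} = \frac{41374 + 22072}{- 119 \left(6 + 32761 - 905\right) - 39885} = \frac{63446}{\left(-119\right) 31862 - 39885} = \frac{63446}{-3791578 - 39885} = \frac{63446}{-3831463} = 63446 \left(- \frac{1}{3831463}\right) = - \frac{63446}{3831463}$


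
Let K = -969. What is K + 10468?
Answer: 9499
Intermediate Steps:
K + 10468 = -969 + 10468 = 9499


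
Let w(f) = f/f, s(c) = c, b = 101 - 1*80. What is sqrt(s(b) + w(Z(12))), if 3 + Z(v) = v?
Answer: sqrt(22) ≈ 4.6904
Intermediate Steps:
b = 21 (b = 101 - 80 = 21)
Z(v) = -3 + v
w(f) = 1
sqrt(s(b) + w(Z(12))) = sqrt(21 + 1) = sqrt(22)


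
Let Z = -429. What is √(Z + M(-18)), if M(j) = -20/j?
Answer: I*√3851/3 ≈ 20.685*I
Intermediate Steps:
√(Z + M(-18)) = √(-429 - 20/(-18)) = √(-429 - 20*(-1/18)) = √(-429 + 10/9) = √(-3851/9) = I*√3851/3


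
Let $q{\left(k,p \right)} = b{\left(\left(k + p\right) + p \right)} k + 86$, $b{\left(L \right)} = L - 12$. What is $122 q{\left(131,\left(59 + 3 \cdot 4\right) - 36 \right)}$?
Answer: $3031090$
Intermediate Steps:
$b{\left(L \right)} = -12 + L$
$q{\left(k,p \right)} = 86 + k \left(-12 + k + 2 p\right)$ ($q{\left(k,p \right)} = \left(-12 + \left(\left(k + p\right) + p\right)\right) k + 86 = \left(-12 + \left(k + 2 p\right)\right) k + 86 = \left(-12 + k + 2 p\right) k + 86 = k \left(-12 + k + 2 p\right) + 86 = 86 + k \left(-12 + k + 2 p\right)$)
$122 q{\left(131,\left(59 + 3 \cdot 4\right) - 36 \right)} = 122 \left(86 + 131 \left(-12 + 131 + 2 \left(\left(59 + 3 \cdot 4\right) - 36\right)\right)\right) = 122 \left(86 + 131 \left(-12 + 131 + 2 \left(\left(59 + 12\right) - 36\right)\right)\right) = 122 \left(86 + 131 \left(-12 + 131 + 2 \left(71 - 36\right)\right)\right) = 122 \left(86 + 131 \left(-12 + 131 + 2 \cdot 35\right)\right) = 122 \left(86 + 131 \left(-12 + 131 + 70\right)\right) = 122 \left(86 + 131 \cdot 189\right) = 122 \left(86 + 24759\right) = 122 \cdot 24845 = 3031090$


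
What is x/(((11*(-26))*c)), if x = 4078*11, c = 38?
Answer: -2039/494 ≈ -4.1275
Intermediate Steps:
x = 44858
x/(((11*(-26))*c)) = 44858/(((11*(-26))*38)) = 44858/((-286*38)) = 44858/(-10868) = 44858*(-1/10868) = -2039/494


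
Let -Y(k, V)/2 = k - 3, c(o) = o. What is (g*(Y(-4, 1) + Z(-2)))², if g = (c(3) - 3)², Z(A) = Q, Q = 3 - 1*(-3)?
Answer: 0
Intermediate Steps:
Q = 6 (Q = 3 + 3 = 6)
Z(A) = 6
g = 0 (g = (3 - 3)² = 0² = 0)
Y(k, V) = 6 - 2*k (Y(k, V) = -2*(k - 3) = -2*(-3 + k) = 6 - 2*k)
(g*(Y(-4, 1) + Z(-2)))² = (0*((6 - 2*(-4)) + 6))² = (0*((6 + 8) + 6))² = (0*(14 + 6))² = (0*20)² = 0² = 0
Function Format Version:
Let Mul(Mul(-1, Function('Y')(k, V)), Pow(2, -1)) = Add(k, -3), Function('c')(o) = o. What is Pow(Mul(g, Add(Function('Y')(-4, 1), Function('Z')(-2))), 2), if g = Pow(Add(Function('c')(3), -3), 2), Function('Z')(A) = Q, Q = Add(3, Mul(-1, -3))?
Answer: 0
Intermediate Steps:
Q = 6 (Q = Add(3, 3) = 6)
Function('Z')(A) = 6
g = 0 (g = Pow(Add(3, -3), 2) = Pow(0, 2) = 0)
Function('Y')(k, V) = Add(6, Mul(-2, k)) (Function('Y')(k, V) = Mul(-2, Add(k, -3)) = Mul(-2, Add(-3, k)) = Add(6, Mul(-2, k)))
Pow(Mul(g, Add(Function('Y')(-4, 1), Function('Z')(-2))), 2) = Pow(Mul(0, Add(Add(6, Mul(-2, -4)), 6)), 2) = Pow(Mul(0, Add(Add(6, 8), 6)), 2) = Pow(Mul(0, Add(14, 6)), 2) = Pow(Mul(0, 20), 2) = Pow(0, 2) = 0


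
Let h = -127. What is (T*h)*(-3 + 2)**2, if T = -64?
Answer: 8128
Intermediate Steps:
(T*h)*(-3 + 2)**2 = (-64*(-127))*(-3 + 2)**2 = 8128*(-1)**2 = 8128*1 = 8128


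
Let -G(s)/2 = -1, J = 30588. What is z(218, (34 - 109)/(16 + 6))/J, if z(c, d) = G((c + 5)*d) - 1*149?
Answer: -49/10196 ≈ -0.0048058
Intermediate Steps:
G(s) = 2 (G(s) = -2*(-1) = 2)
z(c, d) = -147 (z(c, d) = 2 - 1*149 = 2 - 149 = -147)
z(218, (34 - 109)/(16 + 6))/J = -147/30588 = -147*1/30588 = -49/10196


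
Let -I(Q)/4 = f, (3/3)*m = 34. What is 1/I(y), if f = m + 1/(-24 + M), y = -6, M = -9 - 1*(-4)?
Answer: -29/3940 ≈ -0.0073604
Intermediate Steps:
M = -5 (M = -9 + 4 = -5)
m = 34
f = 985/29 (f = 34 + 1/(-24 - 5) = 34 + 1/(-29) = 34 - 1/29 = 985/29 ≈ 33.966)
I(Q) = -3940/29 (I(Q) = -4*985/29 = -3940/29)
1/I(y) = 1/(-3940/29) = -29/3940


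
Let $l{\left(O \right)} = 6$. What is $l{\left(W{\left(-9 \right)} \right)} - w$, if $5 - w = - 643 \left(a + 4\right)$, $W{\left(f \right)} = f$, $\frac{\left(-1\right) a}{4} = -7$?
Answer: $-20575$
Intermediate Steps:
$a = 28$ ($a = \left(-4\right) \left(-7\right) = 28$)
$w = 20581$ ($w = 5 - - 643 \left(28 + 4\right) = 5 - \left(-643\right) 32 = 5 - -20576 = 5 + 20576 = 20581$)
$l{\left(W{\left(-9 \right)} \right)} - w = 6 - 20581 = -20575$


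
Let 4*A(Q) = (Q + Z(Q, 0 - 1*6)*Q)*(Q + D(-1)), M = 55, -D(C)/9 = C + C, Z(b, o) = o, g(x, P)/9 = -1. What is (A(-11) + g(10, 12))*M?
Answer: 19195/4 ≈ 4798.8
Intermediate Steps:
g(x, P) = -9 (g(x, P) = 9*(-1) = -9)
D(C) = -18*C (D(C) = -9*(C + C) = -18*C)
A(Q) = -5*Q*(18 + Q)/4 (A(Q) = ((Q + (0 - 1*6)*Q)*(Q - 18*(-1)))/4 = ((Q + (0 - 6)*Q)*(Q + 18))/4 = ((Q - 6*Q)*(18 + Q))/4 = ((-5*Q)*(18 + Q))/4 = (-5*Q*(18 + Q))/4 = -5*Q*(18 + Q)/4)
(A(-11) + g(10, 12))*M = ((5/4)*(-11)*(-18 - 1*(-11)) - 9)*55 = ((5/4)*(-11)*(-18 + 11) - 9)*55 = ((5/4)*(-11)*(-7) - 9)*55 = (385/4 - 9)*55 = (349/4)*55 = 19195/4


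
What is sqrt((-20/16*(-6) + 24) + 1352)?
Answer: sqrt(5534)/2 ≈ 37.195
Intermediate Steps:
sqrt((-20/16*(-6) + 24) + 1352) = sqrt((-20*1/16*(-6) + 24) + 1352) = sqrt((-5/4*(-6) + 24) + 1352) = sqrt((15/2 + 24) + 1352) = sqrt(63/2 + 1352) = sqrt(2767/2) = sqrt(5534)/2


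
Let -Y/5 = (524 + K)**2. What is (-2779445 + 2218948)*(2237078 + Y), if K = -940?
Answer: -768888663606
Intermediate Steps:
Y = -865280 (Y = -5*(524 - 940)**2 = -5*(-416)**2 = -5*173056 = -865280)
(-2779445 + 2218948)*(2237078 + Y) = (-2779445 + 2218948)*(2237078 - 865280) = -560497*1371798 = -768888663606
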